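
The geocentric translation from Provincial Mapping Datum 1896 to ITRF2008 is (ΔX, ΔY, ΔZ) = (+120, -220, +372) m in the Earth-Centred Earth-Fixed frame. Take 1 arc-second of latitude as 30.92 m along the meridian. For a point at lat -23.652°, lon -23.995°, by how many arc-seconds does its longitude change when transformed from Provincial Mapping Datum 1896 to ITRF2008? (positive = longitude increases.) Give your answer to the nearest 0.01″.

Δλ = -5.37″

sin φ = -0.401181, cos φ = 0.915999, sin λ = -0.406657, cos λ = 0.913581.
East component: ΔE = −sin λ·ΔX + cos λ·ΔY = −(-0.406657)(120) + (0.913581)(-220) = -152.19 m.
1° of latitude spans 3600 × 30.92 = 111312 m; at latitude φ, 1° of longitude spans that × cos φ = 101961.7 m, so Δλ = -152.19 / 101961.7 × 3600 = -5.373″.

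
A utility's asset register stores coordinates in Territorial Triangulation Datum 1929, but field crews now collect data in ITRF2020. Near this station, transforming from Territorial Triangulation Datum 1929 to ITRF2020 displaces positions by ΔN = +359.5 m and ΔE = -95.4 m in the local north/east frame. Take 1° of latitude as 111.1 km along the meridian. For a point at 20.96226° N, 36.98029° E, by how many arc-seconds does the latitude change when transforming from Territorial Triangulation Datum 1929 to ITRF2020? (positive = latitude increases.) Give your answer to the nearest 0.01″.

1° of latitude = 111.1 km, so Δφ = 359.5 / 111100 = 0.0032358° = 11.649″.

Δφ = 11.65″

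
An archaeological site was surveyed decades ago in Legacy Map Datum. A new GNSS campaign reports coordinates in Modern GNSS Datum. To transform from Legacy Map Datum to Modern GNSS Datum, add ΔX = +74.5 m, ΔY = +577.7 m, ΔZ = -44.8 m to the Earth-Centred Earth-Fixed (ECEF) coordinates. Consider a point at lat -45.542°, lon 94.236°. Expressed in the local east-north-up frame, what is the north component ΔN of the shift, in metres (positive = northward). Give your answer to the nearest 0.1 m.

At φ = -45.542°, λ = 94.236°: sin φ = -0.713764, cos φ = 0.700386, sin λ = 0.997268, cos λ = -0.073865.
ΔN = −sin φ cos λ·ΔX − sin φ sin λ·ΔY + cos φ·ΔZ = −(-0.713764)(-0.073865)(74.5) − (-0.713764)(0.997268)(577.7) + (0.700386)(-44.8) = 375.91 m.

ΔN = 375.9 m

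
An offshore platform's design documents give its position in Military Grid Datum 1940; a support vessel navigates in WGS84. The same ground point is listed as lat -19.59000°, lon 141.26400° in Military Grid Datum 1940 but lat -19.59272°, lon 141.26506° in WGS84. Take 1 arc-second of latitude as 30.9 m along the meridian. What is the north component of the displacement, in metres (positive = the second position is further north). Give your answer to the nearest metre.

Δφ = -19.59272° − -19.59000° = -0.00272°; Δλ = 141.26506° − 141.26400° = +0.00106°.
1° of latitude = 3600 × 30.90 = 111240 m.
ΔN = Δφ × 111240 = -302.6 m; ΔE = Δλ × 111240 × cos(-19.59000°) = +0.00106 × 111240 × 0.942116 = 111.1 m.

ΔN = -303 m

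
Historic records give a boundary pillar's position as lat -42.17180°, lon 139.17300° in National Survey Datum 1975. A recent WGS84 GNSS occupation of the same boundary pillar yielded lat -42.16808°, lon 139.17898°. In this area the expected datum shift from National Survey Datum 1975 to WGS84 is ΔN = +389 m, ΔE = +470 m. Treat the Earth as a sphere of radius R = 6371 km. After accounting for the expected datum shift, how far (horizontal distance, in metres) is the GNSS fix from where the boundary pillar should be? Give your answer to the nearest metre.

Observed coordinate differences: Δφ = +0.00372°, Δλ = +0.00598°.
Converting to metres (1° lat = 111195 m, cos φ = 0.741135): observed ΔN = 413.6 m, observed ΔE = 492.8 m.
Subtracting the expected shift leaves a residual of 413.6 − (389) = 24.6 m north and 492.8 − (470) = 22.8 m east.
Residual distance = √(24.6² + 22.8²) = 33.6 m.

34 m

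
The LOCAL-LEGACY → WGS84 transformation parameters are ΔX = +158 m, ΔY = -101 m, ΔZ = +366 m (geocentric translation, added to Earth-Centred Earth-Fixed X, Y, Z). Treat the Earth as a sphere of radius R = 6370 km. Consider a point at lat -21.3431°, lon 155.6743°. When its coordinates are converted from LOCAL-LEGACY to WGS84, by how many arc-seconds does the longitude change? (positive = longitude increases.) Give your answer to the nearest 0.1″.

sin φ = -0.363952, cos φ = 0.931418, sin λ = 0.411923, cos λ = -0.911219.
East component: ΔE = −sin λ·ΔX + cos λ·ΔY = −(0.411923)(158) + (-0.911219)(-101) = 26.95 m.
1° of latitude spans πR/180 = 111177 m; at latitude φ, 1° of longitude spans that × cos φ = 103552.7 m, so Δλ = 26.95 / 103552.7 × 3600 = 0.937″.

Δλ = 0.9″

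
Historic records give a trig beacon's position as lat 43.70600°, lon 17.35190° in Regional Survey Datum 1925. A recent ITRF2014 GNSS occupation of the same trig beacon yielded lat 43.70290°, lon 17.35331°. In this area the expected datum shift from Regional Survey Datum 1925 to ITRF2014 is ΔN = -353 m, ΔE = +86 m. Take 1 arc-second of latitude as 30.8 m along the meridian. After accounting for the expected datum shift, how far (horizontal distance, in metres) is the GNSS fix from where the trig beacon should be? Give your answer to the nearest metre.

Observed coordinate differences: Δφ = -0.00310°, Δλ = +0.00141°.
Converting to metres (1° lat = 110880 m, cos φ = 0.722895): observed ΔN = -343.7 m, observed ΔE = 113.0 m.
Subtracting the expected shift leaves a residual of -343.7 − (-353) = 9.3 m north and 113.0 − (86) = 27.0 m east.
Residual distance = √(9.3² + 27.0²) = 28.6 m.

29 m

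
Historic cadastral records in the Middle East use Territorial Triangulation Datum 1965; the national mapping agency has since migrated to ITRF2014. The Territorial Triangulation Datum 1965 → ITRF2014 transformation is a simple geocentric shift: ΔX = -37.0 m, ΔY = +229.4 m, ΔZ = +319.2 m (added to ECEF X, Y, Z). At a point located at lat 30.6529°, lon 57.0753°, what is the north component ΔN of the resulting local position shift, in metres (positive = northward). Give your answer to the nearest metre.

At φ = 30.6529°, λ = 57.0753°: sin φ = 0.509836, cos φ = 0.860272, sin λ = 0.839386, cos λ = 0.543536.
ΔN = −sin φ cos λ·ΔX − sin φ sin λ·ΔY + cos φ·ΔZ = −(0.509836)(0.543536)(-37.0) − (0.509836)(0.839386)(229.4) + (0.860272)(319.2) = 186.68 m.

ΔN = 187 m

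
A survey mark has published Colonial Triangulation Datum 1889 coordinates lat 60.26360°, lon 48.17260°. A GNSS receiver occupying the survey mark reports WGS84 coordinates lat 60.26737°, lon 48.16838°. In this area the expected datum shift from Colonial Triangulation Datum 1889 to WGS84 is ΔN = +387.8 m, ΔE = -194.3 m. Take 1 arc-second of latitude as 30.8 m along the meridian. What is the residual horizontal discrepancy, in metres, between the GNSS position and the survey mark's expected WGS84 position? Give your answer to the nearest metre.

Observed coordinate differences: Δφ = +0.00377°, Δλ = -0.00422°.
Converting to metres (1° lat = 110880 m, cos φ = 0.496010): observed ΔN = 418.0 m, observed ΔE = -232.1 m.
Subtracting the expected shift leaves a residual of 418.0 − (387.8) = 30.2 m north and -232.1 − (-194.3) = -37.8 m east.
Residual distance = √(30.2² + (-37.8)²) = 48.4 m.

48 m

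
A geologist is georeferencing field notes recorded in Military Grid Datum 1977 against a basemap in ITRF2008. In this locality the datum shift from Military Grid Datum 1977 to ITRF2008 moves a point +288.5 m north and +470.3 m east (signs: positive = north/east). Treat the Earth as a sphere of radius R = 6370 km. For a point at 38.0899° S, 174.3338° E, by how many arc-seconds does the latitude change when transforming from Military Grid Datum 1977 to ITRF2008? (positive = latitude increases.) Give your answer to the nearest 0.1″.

On a sphere of radius R, 1 rad of latitude = R, so Δφ = ΔN / R = 288.5 / 6370000 = 4.5290e-05 rad = 9.342″.

Δφ = 9.3″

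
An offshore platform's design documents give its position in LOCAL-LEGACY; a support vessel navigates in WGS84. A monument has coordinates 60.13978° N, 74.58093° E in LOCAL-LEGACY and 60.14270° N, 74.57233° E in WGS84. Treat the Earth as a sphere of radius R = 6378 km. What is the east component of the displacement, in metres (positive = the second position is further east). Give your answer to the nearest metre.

ΔE = -477 m

Δφ = 60.14270° − 60.13978° = +0.00292°; Δλ = 74.57233° − 74.58093° = -0.00860°.
1° along a meridian = πR/180 = 111317 m.
ΔN = Δφ × 111317 = 325.0 m; ΔE = Δλ × 111317 × cos(60.13978°) = -0.00860 × 111317 × 0.497886 = -476.6 m.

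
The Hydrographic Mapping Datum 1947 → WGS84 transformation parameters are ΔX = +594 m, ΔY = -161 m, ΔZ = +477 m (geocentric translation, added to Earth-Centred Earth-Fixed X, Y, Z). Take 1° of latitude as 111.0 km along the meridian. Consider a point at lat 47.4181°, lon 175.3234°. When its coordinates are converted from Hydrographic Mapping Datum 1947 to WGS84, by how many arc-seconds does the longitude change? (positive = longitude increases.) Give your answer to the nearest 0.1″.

Δλ = 5.4″

sin φ = 0.736311, cos φ = 0.676643, sin λ = 0.081531, cos λ = -0.996671.
East component: ΔE = −sin λ·ΔX + cos λ·ΔY = −(0.081531)(594) + (-0.996671)(-161) = 112.03 m.
1° of latitude spans 111000 m; at latitude φ, 1° of longitude spans that × cos φ = 75107.4 m, so Δλ = 112.03 / 75107.4 × 3600 = 5.370″.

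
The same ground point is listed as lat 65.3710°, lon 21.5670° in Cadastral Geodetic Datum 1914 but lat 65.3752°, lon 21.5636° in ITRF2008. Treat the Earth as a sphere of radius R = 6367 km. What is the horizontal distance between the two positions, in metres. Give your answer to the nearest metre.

493 m

Δφ = 65.3752° − 65.3710° = +0.0042°; Δλ = 21.5636° − 21.5670° = -0.0034°.
1° along a meridian = πR/180 = 111125 m.
ΔN = Δφ × 111125 = 466.7 m; ΔE = Δλ × 111125 × cos(65.3710°) = -0.0034 × 111125 × 0.416741 = -157.5 m.
Distance = √(ΔE² + ΔN²) = √((-157.5)² + 466.7²) = 492.6 m.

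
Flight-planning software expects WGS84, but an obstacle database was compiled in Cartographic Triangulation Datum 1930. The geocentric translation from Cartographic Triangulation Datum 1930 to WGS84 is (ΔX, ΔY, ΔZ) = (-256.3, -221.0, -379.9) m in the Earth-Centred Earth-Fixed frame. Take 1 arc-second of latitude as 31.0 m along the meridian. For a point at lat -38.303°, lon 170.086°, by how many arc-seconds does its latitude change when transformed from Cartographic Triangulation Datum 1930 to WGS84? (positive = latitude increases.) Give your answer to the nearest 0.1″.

Δφ = -5.3″

sin φ = -0.619820, cos φ = 0.784744, sin λ = 0.172170, cos λ = -0.985067.
North component: ΔN = −sin φ cos λ·ΔX − sin φ sin λ·ΔY + cos φ·ΔZ = −(-0.619820)(-0.985067)(-256.3) − (-0.619820)(0.172170)(-221.0) + (0.784744)(-379.9) = -165.22 m.
1° of latitude spans 3600 × 31.00 = 111600 m, so Δφ = -165.22 / 111600 × 3600 = -5.330″.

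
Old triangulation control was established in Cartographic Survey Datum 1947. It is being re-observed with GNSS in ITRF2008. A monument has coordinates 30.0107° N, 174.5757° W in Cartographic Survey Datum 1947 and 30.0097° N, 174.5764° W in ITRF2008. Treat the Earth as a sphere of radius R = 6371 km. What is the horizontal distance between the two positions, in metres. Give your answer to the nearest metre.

130 m

Δφ = 30.0097° − 30.0107° = -0.0010°; Δλ = -174.5764° − -174.5757° = -0.0007°.
1° along a meridian = πR/180 = 111195 m.
ΔN = Δφ × 111195 = -111.2 m; ΔE = Δλ × 111195 × cos(30.0107°) = -0.0007 × 111195 × 0.865932 = -67.4 m.
Distance = √(ΔE² + ΔN²) = √((-67.4)² + (-111.2)²) = 130.0 m.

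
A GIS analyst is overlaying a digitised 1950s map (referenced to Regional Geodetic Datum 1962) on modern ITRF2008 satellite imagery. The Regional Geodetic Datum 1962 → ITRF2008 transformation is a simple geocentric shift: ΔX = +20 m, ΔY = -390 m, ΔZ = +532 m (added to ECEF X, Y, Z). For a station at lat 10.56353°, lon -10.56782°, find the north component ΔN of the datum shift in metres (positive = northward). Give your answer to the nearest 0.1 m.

ΔN = 506.3 m

At φ = 10.56353°, λ = -10.56782°: sin φ = 0.183326, cos φ = 0.983052, sin λ = -0.183399, cos λ = 0.983039.
ΔN = −sin φ cos λ·ΔX − sin φ sin λ·ΔY + cos φ·ΔZ = −(0.183326)(0.983039)(20) − (0.183326)(-0.183399)(-390) + (0.983052)(532) = 506.27 m.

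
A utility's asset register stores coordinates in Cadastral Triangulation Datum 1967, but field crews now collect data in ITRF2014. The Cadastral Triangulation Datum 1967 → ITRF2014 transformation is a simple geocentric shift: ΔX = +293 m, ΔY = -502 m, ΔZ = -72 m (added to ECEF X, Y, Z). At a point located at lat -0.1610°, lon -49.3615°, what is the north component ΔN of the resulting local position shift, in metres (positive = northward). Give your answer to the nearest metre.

ΔN = -70 m

At φ = -0.1610°, λ = -49.3615°: sin φ = -0.002810, cos φ = 0.999996, sin λ = -0.758834, cos λ = 0.651284.
ΔN = −sin φ cos λ·ΔX − sin φ sin λ·ΔY + cos φ·ΔZ = −(-0.002810)(0.651284)(293) − (-0.002810)(-0.758834)(-502) + (0.999996)(-72) = -70.39 m.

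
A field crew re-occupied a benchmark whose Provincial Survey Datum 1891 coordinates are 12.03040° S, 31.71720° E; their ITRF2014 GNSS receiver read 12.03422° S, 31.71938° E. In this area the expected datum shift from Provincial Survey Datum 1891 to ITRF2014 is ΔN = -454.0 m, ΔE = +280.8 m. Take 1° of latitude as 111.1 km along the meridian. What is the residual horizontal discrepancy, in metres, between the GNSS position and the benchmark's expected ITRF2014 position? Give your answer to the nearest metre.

53 m

Observed coordinate differences: Δφ = -0.00382°, Δλ = +0.00218°.
Converting to metres (1° lat = 111100 m, cos φ = 0.978037): observed ΔN = -424.4 m, observed ΔE = 236.9 m.
Subtracting the expected shift leaves a residual of -424.4 − (-454.0) = 29.6 m north and 236.9 − (280.8) = -43.9 m east.
Residual distance = √(29.6² + (-43.9)²) = 53.0 m.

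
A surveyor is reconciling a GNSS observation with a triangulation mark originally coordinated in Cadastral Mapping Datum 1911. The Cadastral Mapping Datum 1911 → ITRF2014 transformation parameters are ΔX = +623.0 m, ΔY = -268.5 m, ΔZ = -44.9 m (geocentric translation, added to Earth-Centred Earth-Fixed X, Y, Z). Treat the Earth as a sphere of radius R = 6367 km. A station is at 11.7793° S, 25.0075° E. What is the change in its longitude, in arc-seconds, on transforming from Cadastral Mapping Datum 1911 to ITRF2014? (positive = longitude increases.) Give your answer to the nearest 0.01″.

sin φ = -0.204142, cos φ = 0.978941, sin λ = 0.422737, cos λ = 0.906252.
East component: ΔE = −sin λ·ΔX + cos λ·ΔY = −(0.422737)(623.0) + (0.906252)(-268.5) = -506.69 m.
1° of latitude spans πR/180 = 111125 m; at latitude φ, 1° of longitude spans that × cos φ = 108785.0 m, so Δλ = -506.69 / 108785.0 × 3600 = -16.768″.

Δλ = -16.77″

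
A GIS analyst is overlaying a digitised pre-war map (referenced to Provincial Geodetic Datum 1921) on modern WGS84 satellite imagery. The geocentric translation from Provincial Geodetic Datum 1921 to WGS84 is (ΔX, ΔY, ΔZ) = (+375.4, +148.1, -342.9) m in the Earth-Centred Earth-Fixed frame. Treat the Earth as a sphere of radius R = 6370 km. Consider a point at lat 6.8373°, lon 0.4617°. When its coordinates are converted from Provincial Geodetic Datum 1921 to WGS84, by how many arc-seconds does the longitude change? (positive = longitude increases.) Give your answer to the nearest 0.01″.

Δλ = 4.73″

sin φ = 0.119050, cos φ = 0.992888, sin λ = 0.008058, cos λ = 0.999968.
East component: ΔE = −sin λ·ΔX + cos λ·ΔY = −(0.008058)(375.4) + (0.999968)(148.1) = 145.07 m.
1° of latitude spans πR/180 = 111177 m; at latitude φ, 1° of longitude spans that × cos φ = 110386.8 m, so Δλ = 145.07 / 110386.8 × 3600 = 4.731″.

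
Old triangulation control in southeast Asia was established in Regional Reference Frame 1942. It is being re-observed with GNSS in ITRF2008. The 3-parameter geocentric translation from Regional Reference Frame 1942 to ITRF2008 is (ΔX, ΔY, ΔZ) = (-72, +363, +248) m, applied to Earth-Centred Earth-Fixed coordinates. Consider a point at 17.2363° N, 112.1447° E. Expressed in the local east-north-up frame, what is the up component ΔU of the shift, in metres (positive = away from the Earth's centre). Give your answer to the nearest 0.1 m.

ΔU = 420.5 m

The local up (radial) axis is (cos φ cos λ, cos φ sin λ, sin φ), giving ΔU = 25.921 + 321.124 + 73.486 = 420.53 m.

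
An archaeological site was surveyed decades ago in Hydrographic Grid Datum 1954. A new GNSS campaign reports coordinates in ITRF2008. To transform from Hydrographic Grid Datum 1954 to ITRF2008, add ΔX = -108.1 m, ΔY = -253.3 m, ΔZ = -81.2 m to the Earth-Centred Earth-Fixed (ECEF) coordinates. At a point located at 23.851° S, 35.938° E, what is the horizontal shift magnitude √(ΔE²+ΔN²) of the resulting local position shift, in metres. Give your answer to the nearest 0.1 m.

221.1 m

At φ = -23.851°, λ = 35.938°: sin φ = -0.404360, cos φ = 0.914600, sin λ = 0.586909, cos λ = 0.809653.
ΔE = −sin λ·ΔX + cos λ·ΔY = −(0.586909)·(-108.1) + (0.809653)·(-253.3) = -141.64 m.
ΔN = −sin φ cos λ·ΔX − sin φ sin λ·ΔY + cos φ·ΔZ = −(-0.404360)(0.809653)(-108.1) − (-0.404360)(0.586909)(-253.3) + (0.914600)(-81.2) = -169.77 m.
Horizontal magnitude = √(ΔE² + ΔN²) = √((-141.64)² + (-169.77)²) = 221.10 m.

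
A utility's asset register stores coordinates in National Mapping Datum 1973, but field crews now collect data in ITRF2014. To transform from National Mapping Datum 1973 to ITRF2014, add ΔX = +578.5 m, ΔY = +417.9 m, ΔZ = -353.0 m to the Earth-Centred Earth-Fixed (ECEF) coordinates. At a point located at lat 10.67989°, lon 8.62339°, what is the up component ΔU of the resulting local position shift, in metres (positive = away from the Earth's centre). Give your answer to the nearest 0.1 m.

ΔU = 558.2 m

The local up (radial) axis is (cos φ cos λ, cos φ sin λ, sin φ), giving ΔU = 562.053 + 61.574 − 65.419 = 558.21 m.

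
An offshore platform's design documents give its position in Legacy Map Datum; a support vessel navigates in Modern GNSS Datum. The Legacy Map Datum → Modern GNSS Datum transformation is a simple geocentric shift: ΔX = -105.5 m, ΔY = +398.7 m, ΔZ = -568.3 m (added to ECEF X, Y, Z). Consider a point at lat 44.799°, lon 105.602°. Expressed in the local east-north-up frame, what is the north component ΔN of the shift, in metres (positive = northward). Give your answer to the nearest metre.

The local north axis is (−sin φ cos λ, −sin φ sin λ, cos φ), giving ΔN = -19.993 − 270.581 − 403.256 = -693.83 m.

ΔN = -694 m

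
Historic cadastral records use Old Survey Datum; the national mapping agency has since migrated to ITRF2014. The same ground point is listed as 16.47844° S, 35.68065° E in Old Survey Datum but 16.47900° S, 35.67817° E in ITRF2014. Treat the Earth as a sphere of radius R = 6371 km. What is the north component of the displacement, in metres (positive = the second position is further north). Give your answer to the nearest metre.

ΔN = -62 m

Δφ = -16.47900° − -16.47844° = -0.00056°; Δλ = 35.67817° − 35.68065° = -0.00248°.
1° along a meridian = πR/180 = 111195 m.
ΔN = Δφ × 111195 = -62.3 m; ΔE = Δλ × 111195 × cos(-16.47844°) = -0.00248 × 111195 × 0.958927 = -264.4 m.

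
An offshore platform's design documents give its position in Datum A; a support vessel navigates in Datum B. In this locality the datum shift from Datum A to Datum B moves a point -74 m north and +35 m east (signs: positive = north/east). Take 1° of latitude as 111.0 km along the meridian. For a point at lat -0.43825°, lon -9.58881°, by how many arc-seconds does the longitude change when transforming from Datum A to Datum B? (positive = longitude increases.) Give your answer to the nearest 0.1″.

Δλ = 1.1″

At latitude -0.43825°, cos φ = 0.999971.
1° of longitude at this latitude = 111.0 × cos φ = 111.00 km, so Δλ = 35.0 / 110996.8 = 0.0003153° = 1.135″.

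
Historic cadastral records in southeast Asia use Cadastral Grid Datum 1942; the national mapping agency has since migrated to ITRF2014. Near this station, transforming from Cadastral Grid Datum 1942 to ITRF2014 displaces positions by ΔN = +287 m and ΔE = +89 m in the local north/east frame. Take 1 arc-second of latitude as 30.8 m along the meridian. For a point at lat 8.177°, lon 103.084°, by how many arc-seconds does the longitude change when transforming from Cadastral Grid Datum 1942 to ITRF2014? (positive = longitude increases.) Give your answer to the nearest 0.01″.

Δλ = 2.92″

At latitude 8.177°, cos φ = 0.989833.
1″ of longitude at this latitude = 30.80 × cos φ = 30.4869 m, so Δλ = 89.0 / 30.4869 = 2.919″.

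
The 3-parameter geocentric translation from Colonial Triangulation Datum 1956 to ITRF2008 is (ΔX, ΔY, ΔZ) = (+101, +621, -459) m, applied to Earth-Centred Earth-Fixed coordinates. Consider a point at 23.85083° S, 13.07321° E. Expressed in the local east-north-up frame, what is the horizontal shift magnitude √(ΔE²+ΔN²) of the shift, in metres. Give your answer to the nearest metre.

The local east axis at (φ, λ) is (−sin λ, cos λ, 0), so ΔE = −sin(13.07321°)·101 + cos(13.07321°)·621 = 582.06 m.
The local north axis is (−sin φ cos λ, −sin φ sin λ, cos φ), giving ΔN = 39.782 + 56.799 − 419.802 = -323.22 m.
Horizontal magnitude = √(ΔE² + ΔN²) = √(582.06² + (-323.22)²) = 665.78 m.

666 m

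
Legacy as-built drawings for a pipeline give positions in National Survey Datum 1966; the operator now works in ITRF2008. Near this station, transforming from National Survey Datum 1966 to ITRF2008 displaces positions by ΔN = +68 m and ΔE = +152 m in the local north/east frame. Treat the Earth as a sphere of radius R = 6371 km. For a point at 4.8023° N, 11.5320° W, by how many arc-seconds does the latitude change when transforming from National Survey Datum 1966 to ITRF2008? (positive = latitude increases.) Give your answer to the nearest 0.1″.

Δφ = 2.2″

On a sphere of radius R, 1 rad of latitude = R, so Δφ = ΔN / R = 68.0 / 6371000 = 1.0673e-05 rad = 2.202″.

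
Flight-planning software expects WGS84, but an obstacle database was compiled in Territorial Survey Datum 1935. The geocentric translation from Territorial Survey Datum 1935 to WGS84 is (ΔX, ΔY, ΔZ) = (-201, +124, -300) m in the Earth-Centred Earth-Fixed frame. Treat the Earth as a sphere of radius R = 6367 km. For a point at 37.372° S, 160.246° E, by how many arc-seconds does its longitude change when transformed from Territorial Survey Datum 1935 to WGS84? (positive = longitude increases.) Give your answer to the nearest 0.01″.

sin φ = -0.606988, cos φ = 0.794711, sin λ = 0.337982, cos λ = -0.941152.
East component: ΔE = −sin λ·ΔX + cos λ·ΔY = −(0.337982)(-201) + (-0.941152)(124) = -48.77 m.
1° of latitude spans πR/180 = 111125 m; at latitude φ, 1° of longitude spans that × cos φ = 88312.4 m, so Δλ = -48.77 / 88312.4 × 3600 = -1.988″.

Δλ = -1.99″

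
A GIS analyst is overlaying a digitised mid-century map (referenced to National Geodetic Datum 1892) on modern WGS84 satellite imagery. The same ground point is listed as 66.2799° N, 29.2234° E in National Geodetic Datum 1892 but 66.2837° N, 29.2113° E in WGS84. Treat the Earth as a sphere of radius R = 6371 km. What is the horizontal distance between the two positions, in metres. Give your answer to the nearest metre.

687 m

Δφ = 66.2837° − 66.2799° = +0.0038°; Δλ = 29.2113° − 29.2234° = -0.0121°.
1° along a meridian = πR/180 = 111195 m.
ΔN = Δφ × 111195 = 422.5 m; ΔE = Δλ × 111195 × cos(66.2799°) = -0.0121 × 111195 × 0.402269 = -541.2 m.
Distance = √(ΔE² + ΔN²) = √((-541.2)² + 422.5²) = 686.6 m.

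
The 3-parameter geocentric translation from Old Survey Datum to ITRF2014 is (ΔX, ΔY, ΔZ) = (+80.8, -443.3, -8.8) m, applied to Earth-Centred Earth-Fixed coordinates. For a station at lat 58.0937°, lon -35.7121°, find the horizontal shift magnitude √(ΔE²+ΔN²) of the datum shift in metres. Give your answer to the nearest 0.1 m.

At φ = 58.0937°, λ = -35.7121°: sin φ = 0.848914, cos φ = 0.528532, sin λ = -0.583713, cos λ = 0.811960.
ΔE = −sin λ·ΔX + cos λ·ΔY = −(-0.583713)·(80.8) + (0.811960)·(-443.3) = -312.78 m.
ΔN = −sin φ cos λ·ΔX − sin φ sin λ·ΔY + cos φ·ΔZ = −(0.848914)(0.811960)(80.8) − (0.848914)(-0.583713)(-443.3) + (0.528532)(-8.8) = -280.01 m.
Horizontal magnitude = √(ΔE² + ΔN²) = √((-312.78)² + (-280.01)²) = 419.80 m.

419.8 m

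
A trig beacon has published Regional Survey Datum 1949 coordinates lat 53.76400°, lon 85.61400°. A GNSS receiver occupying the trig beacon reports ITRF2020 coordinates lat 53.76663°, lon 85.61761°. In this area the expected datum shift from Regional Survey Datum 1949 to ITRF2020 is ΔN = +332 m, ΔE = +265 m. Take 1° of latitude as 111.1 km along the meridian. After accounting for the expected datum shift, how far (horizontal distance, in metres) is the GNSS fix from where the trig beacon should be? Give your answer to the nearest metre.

49 m

Observed coordinate differences: Δφ = +0.00263°, Δλ = +0.00361°.
Converting to metres (1° lat = 111100 m, cos φ = 0.591113): observed ΔN = 292.2 m, observed ΔE = 237.1 m.
Subtracting the expected shift leaves a residual of 292.2 − (332) = -39.8 m north and 237.1 − (265) = -27.9 m east.
Residual distance = √((-39.8)² + (-27.9)²) = 48.6 m.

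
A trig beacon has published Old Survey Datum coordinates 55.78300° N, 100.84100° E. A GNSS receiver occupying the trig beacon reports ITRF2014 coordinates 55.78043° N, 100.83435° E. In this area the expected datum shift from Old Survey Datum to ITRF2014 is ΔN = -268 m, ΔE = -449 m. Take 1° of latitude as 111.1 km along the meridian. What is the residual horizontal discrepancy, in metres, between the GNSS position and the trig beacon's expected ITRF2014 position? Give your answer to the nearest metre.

38 m

Observed coordinate differences: Δφ = -0.00257°, Δλ = -0.00665°.
Converting to metres (1° lat = 111100 m, cos φ = 0.562329): observed ΔN = -285.5 m, observed ΔE = -415.5 m.
Subtracting the expected shift leaves a residual of -285.5 − (-268) = -17.5 m north and -415.5 − (-449) = 33.5 m east.
Residual distance = √((-17.5)² + 33.5²) = 37.8 m.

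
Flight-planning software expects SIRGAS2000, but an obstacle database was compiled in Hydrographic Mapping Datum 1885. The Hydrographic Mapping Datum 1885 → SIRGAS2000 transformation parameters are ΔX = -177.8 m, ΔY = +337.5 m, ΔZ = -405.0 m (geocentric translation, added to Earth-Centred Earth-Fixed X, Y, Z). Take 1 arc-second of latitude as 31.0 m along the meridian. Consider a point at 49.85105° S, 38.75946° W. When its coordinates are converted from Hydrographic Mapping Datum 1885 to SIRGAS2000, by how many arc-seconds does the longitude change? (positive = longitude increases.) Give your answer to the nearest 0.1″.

Δλ = 7.6″

sin φ = -0.764371, cos φ = 0.644777, sin λ = -0.626052, cos λ = 0.779781.
East component: ΔE = −sin λ·ΔX + cos λ·ΔY = −(-0.626052)(-177.8) + (0.779781)(337.5) = 151.86 m.
1° of latitude spans 3600 × 31.00 = 111600 m; at latitude φ, 1° of longitude spans that × cos φ = 71957.1 m, so Δλ = 151.86 / 71957.1 × 3600 = 7.598″.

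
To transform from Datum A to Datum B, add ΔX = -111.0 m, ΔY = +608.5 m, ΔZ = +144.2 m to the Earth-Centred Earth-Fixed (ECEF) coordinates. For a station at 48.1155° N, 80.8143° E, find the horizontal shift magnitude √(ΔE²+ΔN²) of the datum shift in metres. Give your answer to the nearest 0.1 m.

396.0 m

The local east axis at (φ, λ) is (−sin λ, cos λ, 0), so ΔE = −sin(80.8143°)·(-111.0) + cos(80.8143°)·608.5 = 206.71 m.
The local north axis is (−sin φ cos λ, −sin φ sin λ, cos φ), giving ΔN = 13.192 − 447.214 + 96.272 = -337.75 m.
Horizontal magnitude = √(ΔE² + ΔN²) = √(206.71² + (-337.75)²) = 395.99 m.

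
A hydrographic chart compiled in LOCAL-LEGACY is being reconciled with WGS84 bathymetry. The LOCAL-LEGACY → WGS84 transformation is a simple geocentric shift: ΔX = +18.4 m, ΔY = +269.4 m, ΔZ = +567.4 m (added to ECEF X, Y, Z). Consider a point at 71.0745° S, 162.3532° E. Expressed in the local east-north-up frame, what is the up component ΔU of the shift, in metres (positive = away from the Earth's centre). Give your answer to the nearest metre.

The local up (radial) axis is (cos φ cos λ, cos φ sin λ, sin φ), giving ΔU = -5.687 + 26.488 − 536.727 = -515.93 m.

ΔU = -516 m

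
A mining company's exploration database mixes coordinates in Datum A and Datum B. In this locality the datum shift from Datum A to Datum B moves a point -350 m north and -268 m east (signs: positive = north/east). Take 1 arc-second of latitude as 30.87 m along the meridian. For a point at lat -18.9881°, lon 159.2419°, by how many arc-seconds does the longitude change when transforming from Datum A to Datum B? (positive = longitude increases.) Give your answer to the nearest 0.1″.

Δλ = -9.2″

At latitude -18.9881°, cos φ = 0.945586.
1″ of longitude at this latitude = 30.87 × cos φ = 29.1902 m, so Δλ = -268.0 / 29.1902 = -9.181″.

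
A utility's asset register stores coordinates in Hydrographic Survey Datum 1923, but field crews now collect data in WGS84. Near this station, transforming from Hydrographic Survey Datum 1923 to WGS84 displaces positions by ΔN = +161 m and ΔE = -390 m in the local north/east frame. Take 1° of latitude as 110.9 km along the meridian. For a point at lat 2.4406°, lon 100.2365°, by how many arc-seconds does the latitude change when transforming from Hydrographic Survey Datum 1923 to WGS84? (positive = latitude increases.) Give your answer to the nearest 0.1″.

1° of latitude = 110.9 km, so Δφ = 161.0 / 110900 = 0.0014518° = 5.226″.

Δφ = 5.2″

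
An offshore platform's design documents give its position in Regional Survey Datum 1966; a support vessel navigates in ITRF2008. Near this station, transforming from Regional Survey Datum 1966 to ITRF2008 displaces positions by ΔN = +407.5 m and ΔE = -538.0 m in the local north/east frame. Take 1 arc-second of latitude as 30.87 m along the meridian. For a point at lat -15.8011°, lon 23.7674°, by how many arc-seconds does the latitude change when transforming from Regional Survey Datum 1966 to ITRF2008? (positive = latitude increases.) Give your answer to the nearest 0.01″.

Δφ = 13.20″

1″ of latitude = 30.87 m, so Δφ = 407.5 / 30.87 = 13.201″.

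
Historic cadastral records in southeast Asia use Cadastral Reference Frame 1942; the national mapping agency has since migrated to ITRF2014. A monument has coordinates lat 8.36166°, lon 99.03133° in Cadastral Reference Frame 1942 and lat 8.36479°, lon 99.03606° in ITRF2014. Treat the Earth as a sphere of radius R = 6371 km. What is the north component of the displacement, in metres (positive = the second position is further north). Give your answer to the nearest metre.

ΔN = 348 m

Δφ = 8.36479° − 8.36166° = +0.00313°; Δλ = 99.03606° − 99.03133° = +0.00473°.
1° along a meridian = πR/180 = 111195 m.
ΔN = Δφ × 111195 = 348.0 m; ΔE = Δλ × 111195 × cos(8.36166°) = +0.00473 × 111195 × 0.989370 = 520.4 m.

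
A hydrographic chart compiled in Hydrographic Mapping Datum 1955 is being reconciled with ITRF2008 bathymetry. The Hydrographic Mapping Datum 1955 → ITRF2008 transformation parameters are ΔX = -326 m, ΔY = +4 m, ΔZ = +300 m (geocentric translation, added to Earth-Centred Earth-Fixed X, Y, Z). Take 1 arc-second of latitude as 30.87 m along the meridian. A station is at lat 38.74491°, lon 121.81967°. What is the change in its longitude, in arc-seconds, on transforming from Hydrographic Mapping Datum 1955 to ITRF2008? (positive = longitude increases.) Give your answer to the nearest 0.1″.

Δλ = 11.4″

sin φ = 0.625854, cos φ = 0.779940, sin λ = 0.849712, cos λ = -0.527248.
East component: ΔE = −sin λ·ΔX + cos λ·ΔY = −(0.849712)(-326) + (-0.527248)(4) = 274.90 m.
1° of latitude spans 3600 × 30.87 = 111132 m; at latitude φ, 1° of longitude spans that × cos φ = 86676.3 m, so Δλ = 274.90 / 86676.3 × 3600 = 11.418″.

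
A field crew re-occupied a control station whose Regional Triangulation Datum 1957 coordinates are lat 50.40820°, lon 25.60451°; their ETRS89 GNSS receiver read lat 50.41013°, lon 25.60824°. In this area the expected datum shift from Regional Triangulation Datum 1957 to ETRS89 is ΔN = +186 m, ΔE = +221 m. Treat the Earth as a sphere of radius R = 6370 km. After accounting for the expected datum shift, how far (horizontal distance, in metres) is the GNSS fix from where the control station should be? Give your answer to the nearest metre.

Observed coordinate differences: Δφ = +0.00193°, Δλ = +0.00373°.
Converting to metres (1° lat = 111177 m, cos φ = 0.637314): observed ΔN = 214.6 m, observed ΔE = 264.3 m.
Subtracting the expected shift leaves a residual of 214.6 − (186) = 28.6 m north and 264.3 − (221) = 43.3 m east.
Residual distance = √(28.6² + 43.3²) = 51.9 m.

52 m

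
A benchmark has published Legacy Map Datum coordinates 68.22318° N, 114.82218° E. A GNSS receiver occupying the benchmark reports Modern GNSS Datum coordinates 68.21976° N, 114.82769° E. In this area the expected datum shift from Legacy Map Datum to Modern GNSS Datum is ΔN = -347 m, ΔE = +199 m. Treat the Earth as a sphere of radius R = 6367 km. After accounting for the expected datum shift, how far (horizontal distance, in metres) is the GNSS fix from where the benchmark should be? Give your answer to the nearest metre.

Observed coordinate differences: Δφ = -0.00342°, Δλ = +0.00551°.
Converting to metres (1° lat = 111125 m, cos φ = 0.370992): observed ΔN = -380.0 m, observed ΔE = 227.2 m.
Subtracting the expected shift leaves a residual of -380.0 − (-347) = -33.0 m north and 227.2 − (199) = 28.2 m east.
Residual distance = √((-33.0)² + 28.2²) = 43.4 m.

43 m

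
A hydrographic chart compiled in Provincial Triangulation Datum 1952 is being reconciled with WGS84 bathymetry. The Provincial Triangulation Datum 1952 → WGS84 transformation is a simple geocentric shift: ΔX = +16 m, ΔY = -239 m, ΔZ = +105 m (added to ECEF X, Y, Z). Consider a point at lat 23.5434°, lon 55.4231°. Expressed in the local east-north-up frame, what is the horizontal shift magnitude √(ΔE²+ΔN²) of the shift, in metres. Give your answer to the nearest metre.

At φ = 23.5434°, λ = 55.4231°: sin φ = 0.399444, cos φ = 0.916758, sin λ = 0.823365, cos λ = 0.567512.
ΔE = −sin λ·ΔX + cos λ·ΔY = −(0.823365)·(16) + (0.567512)·(-239) = -148.81 m.
ΔN = −sin φ cos λ·ΔX − sin φ sin λ·ΔY + cos φ·ΔZ = −(0.399444)(0.567512)(16) − (0.399444)(0.823365)(-239) + (0.916758)(105) = 171.24 m.
Horizontal magnitude = √(ΔE² + ΔN²) = √((-148.81)² + 171.24²) = 226.86 m.

227 m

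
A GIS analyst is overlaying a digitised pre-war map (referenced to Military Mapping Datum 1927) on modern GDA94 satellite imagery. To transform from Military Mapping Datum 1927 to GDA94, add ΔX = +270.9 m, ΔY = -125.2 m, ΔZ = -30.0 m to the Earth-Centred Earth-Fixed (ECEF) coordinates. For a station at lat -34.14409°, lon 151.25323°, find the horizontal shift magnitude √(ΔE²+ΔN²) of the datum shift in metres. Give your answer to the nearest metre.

The local east axis at (φ, λ) is (−sin λ, cos λ, 0), so ΔE = −sin(151.25323°)·270.9 + cos(151.25323°)·(-125.2) = -20.52 m.
The local north axis is (−sin φ cos λ, −sin φ sin λ, cos φ), giving ΔN = -133.310 − 33.796 − 24.829 = -191.94 m.
Horizontal magnitude = √(ΔE² + ΔN²) = √((-20.52)² + (-191.94)²) = 193.03 m.

193 m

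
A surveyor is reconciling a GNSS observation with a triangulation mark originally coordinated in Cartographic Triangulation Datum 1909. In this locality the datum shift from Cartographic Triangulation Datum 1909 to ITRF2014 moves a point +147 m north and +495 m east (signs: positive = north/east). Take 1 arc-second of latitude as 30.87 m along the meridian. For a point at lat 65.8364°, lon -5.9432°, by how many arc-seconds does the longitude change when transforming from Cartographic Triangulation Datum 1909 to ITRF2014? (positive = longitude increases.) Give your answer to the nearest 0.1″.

Δλ = 39.2″

At latitude 65.8364°, cos φ = 0.409343.
1″ of longitude at this latitude = 30.87 × cos φ = 12.6364 m, so Δλ = 495.0 / 12.6364 = 39.172″.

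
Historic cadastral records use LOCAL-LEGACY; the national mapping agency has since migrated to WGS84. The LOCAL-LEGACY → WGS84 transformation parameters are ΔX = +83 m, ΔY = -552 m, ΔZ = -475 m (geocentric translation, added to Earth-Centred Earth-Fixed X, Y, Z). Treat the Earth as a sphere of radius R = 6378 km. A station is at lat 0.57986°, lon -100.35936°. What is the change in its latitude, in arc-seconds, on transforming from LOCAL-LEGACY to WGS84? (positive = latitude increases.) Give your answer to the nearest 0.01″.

Δφ = -15.53″

sin φ = 0.010120, cos φ = 0.999949, sin λ = -0.983699, cos λ = -0.179821.
North component: ΔN = −sin φ cos λ·ΔX − sin φ sin λ·ΔY + cos φ·ΔZ = −(0.010120)(-0.179821)(83) − (0.010120)(-0.983699)(-552) + (0.999949)(-475) = -480.32 m.
1° of latitude spans πR/180 = 111317 m, so Δφ = -480.32 / 111317 × 3600 = -15.534″.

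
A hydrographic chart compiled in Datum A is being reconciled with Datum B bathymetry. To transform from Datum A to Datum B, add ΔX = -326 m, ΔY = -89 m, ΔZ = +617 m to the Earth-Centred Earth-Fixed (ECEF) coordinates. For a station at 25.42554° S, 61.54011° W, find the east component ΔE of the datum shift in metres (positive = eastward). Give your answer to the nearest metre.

ΔE = -329 m

At φ = -25.42554°, λ = -61.54011°: sin φ = -0.429338, cos φ = 0.903144, sin λ = -0.879151, cos λ = 0.476543.
ΔE = −sin λ·ΔX + cos λ·ΔY = −(-0.879151)·(-326) + (0.476543)·(-89) = -329.02 m.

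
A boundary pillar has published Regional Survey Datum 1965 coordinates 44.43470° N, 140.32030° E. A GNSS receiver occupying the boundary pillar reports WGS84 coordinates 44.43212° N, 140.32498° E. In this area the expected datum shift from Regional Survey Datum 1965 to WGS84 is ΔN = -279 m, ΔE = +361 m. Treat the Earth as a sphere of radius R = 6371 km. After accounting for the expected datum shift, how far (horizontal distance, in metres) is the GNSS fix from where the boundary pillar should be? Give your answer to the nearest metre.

13 m

Observed coordinate differences: Δφ = -0.00258°, Δλ = +0.00468°.
Converting to metres (1° lat = 111195 m, cos φ = 0.714049): observed ΔN = -286.9 m, observed ΔE = 371.6 m.
Subtracting the expected shift leaves a residual of -286.9 − (-279) = -7.9 m north and 371.6 − (361) = 10.6 m east.
Residual distance = √((-7.9)² + 10.6²) = 13.2 m.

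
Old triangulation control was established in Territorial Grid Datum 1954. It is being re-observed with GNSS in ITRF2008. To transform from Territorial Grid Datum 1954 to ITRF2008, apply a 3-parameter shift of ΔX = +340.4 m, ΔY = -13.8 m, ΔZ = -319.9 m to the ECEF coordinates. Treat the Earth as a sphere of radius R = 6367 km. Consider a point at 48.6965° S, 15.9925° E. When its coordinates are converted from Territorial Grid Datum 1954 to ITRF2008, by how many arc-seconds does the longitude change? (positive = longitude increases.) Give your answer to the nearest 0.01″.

sin φ = -0.751224, cos φ = 0.660048, sin λ = 0.275512, cos λ = 0.961298.
East component: ΔE = −sin λ·ΔX + cos λ·ΔY = −(0.275512)(340.4) + (0.961298)(-13.8) = -107.05 m.
1° of latitude spans πR/180 = 111125 m; at latitude φ, 1° of longitude spans that × cos φ = 73347.9 m, so Δλ = -107.05 / 73347.9 × 3600 = -5.254″.

Δλ = -5.25″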